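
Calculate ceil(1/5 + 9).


10


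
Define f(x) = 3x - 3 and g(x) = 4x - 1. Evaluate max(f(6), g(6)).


f(6) = 15
g(6) = 23
max = 23

23


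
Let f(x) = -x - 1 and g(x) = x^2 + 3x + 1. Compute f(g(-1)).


g(-1) = -1
f(-1) = 0

0


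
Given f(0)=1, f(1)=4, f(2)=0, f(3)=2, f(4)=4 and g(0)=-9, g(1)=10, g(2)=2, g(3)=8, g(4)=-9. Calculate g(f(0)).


f(0) = 1
g(1) = 10

10


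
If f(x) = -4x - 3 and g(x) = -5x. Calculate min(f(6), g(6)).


f(6) = -27
g(6) = -30
min = -30

-30


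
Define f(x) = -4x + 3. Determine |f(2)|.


f(2) = -5
|-5| = 5

5


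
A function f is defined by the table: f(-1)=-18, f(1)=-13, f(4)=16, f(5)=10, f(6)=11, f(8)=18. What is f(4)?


Reading from the table at x = 4

16


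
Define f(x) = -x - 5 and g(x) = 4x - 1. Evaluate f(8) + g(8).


f(8) = -13
g(8) = 31
Sum = 18

18


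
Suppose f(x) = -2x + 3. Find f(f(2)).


f(2) = -1
f(-1) = 5

5


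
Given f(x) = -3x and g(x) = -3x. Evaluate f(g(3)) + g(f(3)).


f(g(3)) = 27
g(f(3)) = 27
Sum = 54

54


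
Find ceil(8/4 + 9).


8/4 = 2
2 + 9 = 11
ceil(11) = 11

11


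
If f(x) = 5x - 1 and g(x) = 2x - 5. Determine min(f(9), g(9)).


f(9) = 44
g(9) = 13
min = 13

13


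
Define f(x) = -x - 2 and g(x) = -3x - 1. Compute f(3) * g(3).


f(3) = -5
g(3) = -10
Product = 50

50


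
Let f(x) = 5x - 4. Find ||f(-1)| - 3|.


f(-1) = -9
|-9| = 9
|9 - 3| = 6

6


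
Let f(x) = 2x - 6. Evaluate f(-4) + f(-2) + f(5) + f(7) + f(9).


f(-4) = -14
f(-2) = -10
f(5) = 4
f(7) = 8
f(9) = 12
Sum = 0

0


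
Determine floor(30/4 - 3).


30/4 = 7.5
7.5 - 3 = 4.5
floor(4.5) = 4

4


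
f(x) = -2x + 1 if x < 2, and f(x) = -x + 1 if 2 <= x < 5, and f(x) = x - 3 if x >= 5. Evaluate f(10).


10 satisfies x >= 5
f(10) = 7

7


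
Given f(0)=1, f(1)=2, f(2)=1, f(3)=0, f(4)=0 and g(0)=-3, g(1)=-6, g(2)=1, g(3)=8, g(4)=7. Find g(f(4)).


-3


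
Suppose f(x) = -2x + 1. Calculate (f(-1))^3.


f(-1) = 3
(3)^3 = 27

27


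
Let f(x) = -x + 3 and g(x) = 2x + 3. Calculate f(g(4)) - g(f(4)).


f(g(4)) = -8
g(f(4)) = 1
Difference = -9

-9


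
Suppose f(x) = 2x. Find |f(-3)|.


f(-3) = -6
|-6| = 6

6


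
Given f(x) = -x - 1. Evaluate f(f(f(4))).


f(4) = -5
f(-5) = 4
f(4) = -5

-5


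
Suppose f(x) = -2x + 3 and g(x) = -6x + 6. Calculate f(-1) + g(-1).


f(-1) = 5
g(-1) = 12
Sum = 17

17


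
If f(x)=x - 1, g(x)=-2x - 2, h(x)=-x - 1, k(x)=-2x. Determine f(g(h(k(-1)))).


k(-1) = 2
h(2) = -3
g(-3) = 4
f(4) = 3

3


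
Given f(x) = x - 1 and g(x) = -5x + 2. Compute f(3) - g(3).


f(3) = 2
g(3) = -13
Difference = 15

15


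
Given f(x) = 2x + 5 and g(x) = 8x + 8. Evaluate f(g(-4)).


g(-4) = -24
f(-24) = -43

-43


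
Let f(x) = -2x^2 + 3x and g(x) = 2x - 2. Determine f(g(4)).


g(4) = 6
f(6) = (-2)*(6)^2 + 3*(6) = -54

-54


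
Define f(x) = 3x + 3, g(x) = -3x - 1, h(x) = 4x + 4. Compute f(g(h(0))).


-36


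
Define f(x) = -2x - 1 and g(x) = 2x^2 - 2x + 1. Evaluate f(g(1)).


-3


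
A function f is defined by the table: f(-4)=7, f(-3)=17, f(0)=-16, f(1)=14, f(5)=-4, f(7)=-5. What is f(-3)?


Reading from the table at x = -3

17


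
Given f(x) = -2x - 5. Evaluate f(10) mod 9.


f(10) = -25
-25 mod 9 = 2

2


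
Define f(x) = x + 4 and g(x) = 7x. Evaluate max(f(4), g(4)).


f(4) = 8
g(4) = 28
max = 28

28


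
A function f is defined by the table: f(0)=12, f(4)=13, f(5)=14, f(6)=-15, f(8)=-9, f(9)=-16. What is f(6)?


Reading from the table at x = 6

-15


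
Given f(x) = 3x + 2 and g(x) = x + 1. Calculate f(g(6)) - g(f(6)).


f(g(6)) = 23
g(f(6)) = 21
Difference = 2

2


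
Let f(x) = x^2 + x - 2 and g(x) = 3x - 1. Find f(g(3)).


g(3) = 8
f(8) = 1*(8)^2 + 1*(8) - 2 = 70

70


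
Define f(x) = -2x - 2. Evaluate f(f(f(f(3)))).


58


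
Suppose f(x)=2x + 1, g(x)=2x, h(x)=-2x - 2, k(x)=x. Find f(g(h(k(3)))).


-31


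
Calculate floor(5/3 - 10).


5/3 = 1.6667
1.6667 - 10 = -8.3333
floor(-8.3333) = -9

-9


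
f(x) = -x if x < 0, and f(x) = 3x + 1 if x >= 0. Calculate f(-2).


-2 satisfies x < 0
f(-2) = 2

2


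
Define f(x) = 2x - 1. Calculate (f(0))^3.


f(0) = -1
(-1)^3 = -1

-1


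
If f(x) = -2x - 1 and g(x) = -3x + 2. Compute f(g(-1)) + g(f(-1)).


f(g(-1)) = -11
g(f(-1)) = -1
Sum = -12

-12


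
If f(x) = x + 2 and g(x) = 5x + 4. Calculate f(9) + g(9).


f(9) = 11
g(9) = 49
Sum = 60

60


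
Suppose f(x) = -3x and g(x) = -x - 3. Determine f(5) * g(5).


f(5) = -15
g(5) = -8
Product = 120

120


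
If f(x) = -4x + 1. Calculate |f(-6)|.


f(-6) = 25
|25| = 25

25


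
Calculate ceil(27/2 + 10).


27/2 = 13.5
13.5 + 10 = 23.5
ceil(23.5) = 24

24


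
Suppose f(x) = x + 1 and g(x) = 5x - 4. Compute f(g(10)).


g(10) = 46
f(46) = 47

47


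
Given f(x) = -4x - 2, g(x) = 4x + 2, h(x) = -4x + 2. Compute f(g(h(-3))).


h(-3) = 14
g(14) = 58
f(58) = -234

-234


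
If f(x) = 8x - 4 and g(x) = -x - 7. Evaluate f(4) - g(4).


f(4) = 28
g(4) = -11
Difference = 39

39


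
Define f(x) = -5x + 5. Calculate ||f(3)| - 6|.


f(3) = -10
|-10| = 10
|10 - 6| = 4

4


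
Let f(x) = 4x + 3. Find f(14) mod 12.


f(14) = 59
59 mod 12 = 11

11


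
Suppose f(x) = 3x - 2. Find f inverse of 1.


Solve 3x - 2 = 1
x = (1 + 2) / 3 = 1

1


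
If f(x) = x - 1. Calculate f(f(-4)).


f(-4) = -5
f(-5) = -6

-6


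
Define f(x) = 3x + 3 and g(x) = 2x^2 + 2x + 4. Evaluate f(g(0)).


15


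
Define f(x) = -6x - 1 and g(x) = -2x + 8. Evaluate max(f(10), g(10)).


-12


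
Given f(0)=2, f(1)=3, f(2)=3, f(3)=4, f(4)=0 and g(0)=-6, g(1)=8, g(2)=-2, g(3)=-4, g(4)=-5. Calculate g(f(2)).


-4


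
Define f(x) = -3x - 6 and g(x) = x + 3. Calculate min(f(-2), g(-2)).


f(-2) = 0
g(-2) = 1
min = 0

0


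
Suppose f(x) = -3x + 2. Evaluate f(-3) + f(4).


f(-3) = 11
f(4) = -10
Sum = 1

1


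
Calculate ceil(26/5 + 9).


26/5 = 5.2
5.2 + 9 = 14.2
ceil(14.2) = 15

15


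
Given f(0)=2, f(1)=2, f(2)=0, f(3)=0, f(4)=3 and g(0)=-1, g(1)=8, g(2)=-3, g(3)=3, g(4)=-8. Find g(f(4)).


3


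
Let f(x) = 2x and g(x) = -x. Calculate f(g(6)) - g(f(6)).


0


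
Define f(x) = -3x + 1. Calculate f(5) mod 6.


f(5) = -14
-14 mod 6 = 4

4


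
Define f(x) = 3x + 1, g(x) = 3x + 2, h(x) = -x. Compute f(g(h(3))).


h(3) = -3
g(-3) = -7
f(-7) = -20

-20


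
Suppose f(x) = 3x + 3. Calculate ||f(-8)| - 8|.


13


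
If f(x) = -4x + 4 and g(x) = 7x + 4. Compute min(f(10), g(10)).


-36


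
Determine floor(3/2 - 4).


-3


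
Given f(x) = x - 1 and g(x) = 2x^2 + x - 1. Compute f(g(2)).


8


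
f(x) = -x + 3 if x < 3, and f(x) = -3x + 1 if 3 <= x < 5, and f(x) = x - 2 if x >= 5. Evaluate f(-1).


4


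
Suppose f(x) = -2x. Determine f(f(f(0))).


0


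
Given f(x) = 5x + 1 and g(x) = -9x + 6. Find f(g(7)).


g(7) = -57
f(-57) = -284

-284


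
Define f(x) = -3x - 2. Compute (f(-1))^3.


f(-1) = 1
(1)^3 = 1

1


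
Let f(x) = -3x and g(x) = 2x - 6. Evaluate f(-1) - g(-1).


f(-1) = 3
g(-1) = -8
Difference = 11

11


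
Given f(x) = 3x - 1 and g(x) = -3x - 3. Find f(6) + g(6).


f(6) = 17
g(6) = -21
Sum = -4

-4


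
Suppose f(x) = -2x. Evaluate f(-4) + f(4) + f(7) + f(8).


f(-4) = 8
f(4) = -8
f(7) = -14
f(8) = -16
Sum = -30

-30


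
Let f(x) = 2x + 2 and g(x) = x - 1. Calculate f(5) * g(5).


48


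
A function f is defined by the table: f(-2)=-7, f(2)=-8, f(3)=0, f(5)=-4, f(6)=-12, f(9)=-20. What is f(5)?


-4


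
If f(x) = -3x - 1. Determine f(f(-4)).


f(-4) = 11
f(11) = -34

-34


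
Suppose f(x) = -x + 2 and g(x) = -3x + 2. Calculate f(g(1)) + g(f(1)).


f(g(1)) = 3
g(f(1)) = -1
Sum = 2

2


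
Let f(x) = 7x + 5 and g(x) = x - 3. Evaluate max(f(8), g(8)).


61


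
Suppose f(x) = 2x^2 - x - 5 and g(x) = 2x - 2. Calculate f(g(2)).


1


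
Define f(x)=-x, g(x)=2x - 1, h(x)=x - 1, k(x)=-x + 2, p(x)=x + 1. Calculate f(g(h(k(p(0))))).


1


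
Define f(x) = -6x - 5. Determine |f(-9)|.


f(-9) = 49
|49| = 49

49


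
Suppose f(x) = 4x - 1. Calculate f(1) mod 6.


f(1) = 3
3 mod 6 = 3

3


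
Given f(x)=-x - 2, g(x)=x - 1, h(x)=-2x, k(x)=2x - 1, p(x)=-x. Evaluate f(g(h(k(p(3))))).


p(3) = -3
k(-3) = -7
h(-7) = 14
g(14) = 13
f(13) = -15

-15


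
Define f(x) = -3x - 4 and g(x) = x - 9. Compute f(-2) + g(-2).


f(-2) = 2
g(-2) = -11
Sum = -9

-9


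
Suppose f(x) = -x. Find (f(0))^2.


0


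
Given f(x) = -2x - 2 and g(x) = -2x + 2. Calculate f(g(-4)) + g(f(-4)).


f(g(-4)) = -22
g(f(-4)) = -10
Sum = -32

-32


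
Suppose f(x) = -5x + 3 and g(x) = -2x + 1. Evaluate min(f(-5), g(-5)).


f(-5) = 28
g(-5) = 11
min = 11

11


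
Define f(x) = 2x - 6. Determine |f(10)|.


14


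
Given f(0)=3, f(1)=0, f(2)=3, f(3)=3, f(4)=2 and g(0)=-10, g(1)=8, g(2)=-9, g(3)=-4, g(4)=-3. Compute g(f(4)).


f(4) = 2
g(2) = -9

-9


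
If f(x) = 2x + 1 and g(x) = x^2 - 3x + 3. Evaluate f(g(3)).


g(3) = 3
f(3) = 7

7


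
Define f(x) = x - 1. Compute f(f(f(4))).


f(4) = 3
f(3) = 2
f(2) = 1

1


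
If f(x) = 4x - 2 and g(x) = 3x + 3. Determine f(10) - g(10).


f(10) = 38
g(10) = 33
Difference = 5

5


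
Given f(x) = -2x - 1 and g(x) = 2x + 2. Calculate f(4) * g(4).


f(4) = -9
g(4) = 10
Product = -90

-90


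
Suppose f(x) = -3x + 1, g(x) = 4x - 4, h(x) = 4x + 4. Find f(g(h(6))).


h(6) = 28
g(28) = 108
f(108) = -323

-323


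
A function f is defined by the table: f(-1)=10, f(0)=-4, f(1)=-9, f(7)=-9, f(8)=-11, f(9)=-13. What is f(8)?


Reading from the table at x = 8

-11


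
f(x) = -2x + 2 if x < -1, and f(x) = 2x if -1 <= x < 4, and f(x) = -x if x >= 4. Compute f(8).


8 satisfies x >= 4
f(8) = -8

-8


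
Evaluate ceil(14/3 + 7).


14/3 = 4.6667
4.6667 + 7 = 11.6667
ceil(11.6667) = 12

12


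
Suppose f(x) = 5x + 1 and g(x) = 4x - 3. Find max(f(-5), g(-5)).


f(-5) = -24
g(-5) = -23
max = -23

-23


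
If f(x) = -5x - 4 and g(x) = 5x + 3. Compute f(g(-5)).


g(-5) = -22
f(-22) = 106

106


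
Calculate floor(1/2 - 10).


-10


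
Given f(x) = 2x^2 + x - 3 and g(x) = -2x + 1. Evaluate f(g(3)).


g(3) = -5
f(-5) = 2*(-5)^2 + 1*(-5) - 3 = 42

42


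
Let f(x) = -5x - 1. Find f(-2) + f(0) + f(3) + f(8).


f(-2) = 9
f(0) = -1
f(3) = -16
f(8) = -41
Sum = -49

-49


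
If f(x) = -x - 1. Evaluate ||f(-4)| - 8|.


f(-4) = 3
|3| = 3
|3 - 8| = 5

5


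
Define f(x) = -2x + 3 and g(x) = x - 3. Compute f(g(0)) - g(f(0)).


f(g(0)) = 9
g(f(0)) = 0
Difference = 9

9


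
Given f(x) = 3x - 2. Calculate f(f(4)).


28


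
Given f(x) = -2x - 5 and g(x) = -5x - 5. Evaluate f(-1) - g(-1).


-3


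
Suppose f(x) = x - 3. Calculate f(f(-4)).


f(-4) = -7
f(-7) = -10

-10


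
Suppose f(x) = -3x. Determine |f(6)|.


18


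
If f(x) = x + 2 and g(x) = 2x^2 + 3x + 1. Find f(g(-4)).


g(-4) = 21
f(21) = 23

23


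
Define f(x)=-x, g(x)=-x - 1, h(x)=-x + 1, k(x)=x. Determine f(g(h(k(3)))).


k(3) = 3
h(3) = -2
g(-2) = 1
f(1) = -1

-1


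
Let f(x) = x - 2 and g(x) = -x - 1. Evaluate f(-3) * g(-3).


f(-3) = -5
g(-3) = 2
Product = -10

-10


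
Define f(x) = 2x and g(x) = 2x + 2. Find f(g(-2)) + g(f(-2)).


f(g(-2)) = -4
g(f(-2)) = -6
Sum = -10

-10


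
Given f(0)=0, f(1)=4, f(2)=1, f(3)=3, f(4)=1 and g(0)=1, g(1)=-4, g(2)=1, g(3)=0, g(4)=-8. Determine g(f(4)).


-4


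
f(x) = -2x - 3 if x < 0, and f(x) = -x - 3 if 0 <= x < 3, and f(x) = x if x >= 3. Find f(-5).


7


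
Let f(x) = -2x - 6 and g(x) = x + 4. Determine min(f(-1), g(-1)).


-4


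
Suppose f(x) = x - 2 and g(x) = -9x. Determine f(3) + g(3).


-26


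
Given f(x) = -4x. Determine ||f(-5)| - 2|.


f(-5) = 20
|20| = 20
|20 - 2| = 18

18


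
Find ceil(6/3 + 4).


6


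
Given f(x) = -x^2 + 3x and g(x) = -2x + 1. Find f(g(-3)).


g(-3) = 7
f(7) = (-1)*(7)^2 + 3*(7) = -28

-28


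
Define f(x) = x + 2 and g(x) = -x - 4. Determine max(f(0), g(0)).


f(0) = 2
g(0) = -4
max = 2

2


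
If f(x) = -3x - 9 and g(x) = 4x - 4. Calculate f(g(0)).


g(0) = -4
f(-4) = 3

3


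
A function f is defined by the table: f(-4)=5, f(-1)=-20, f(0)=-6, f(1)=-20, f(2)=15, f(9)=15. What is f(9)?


Reading from the table at x = 9

15


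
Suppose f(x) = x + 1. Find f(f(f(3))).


f(3) = 4
f(4) = 5
f(5) = 6

6


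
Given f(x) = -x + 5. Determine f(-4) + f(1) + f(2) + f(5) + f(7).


f(-4) = 9
f(1) = 4
f(2) = 3
f(5) = 0
f(7) = -2
Sum = 14

14


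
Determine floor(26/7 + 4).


26/7 = 3.7143
3.7143 + 4 = 7.7143
floor(7.7143) = 7

7


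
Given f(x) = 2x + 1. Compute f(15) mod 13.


5


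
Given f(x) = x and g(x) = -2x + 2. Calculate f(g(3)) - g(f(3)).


f(g(3)) = -4
g(f(3)) = -4
Difference = 0

0


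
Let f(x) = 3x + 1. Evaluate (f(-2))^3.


f(-2) = -5
(-5)^3 = -125

-125


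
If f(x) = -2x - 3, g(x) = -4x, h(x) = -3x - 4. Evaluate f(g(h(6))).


-179


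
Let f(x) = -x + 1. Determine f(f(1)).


f(1) = 0
f(0) = 1

1


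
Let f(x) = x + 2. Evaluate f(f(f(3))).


9


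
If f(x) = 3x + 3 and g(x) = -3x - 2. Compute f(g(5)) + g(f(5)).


f(g(5)) = -48
g(f(5)) = -56
Sum = -104

-104


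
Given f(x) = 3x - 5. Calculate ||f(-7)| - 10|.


f(-7) = -26
|-26| = 26
|26 - 10| = 16

16


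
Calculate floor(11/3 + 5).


11/3 = 3.6667
3.6667 + 5 = 8.6667
floor(8.6667) = 8

8


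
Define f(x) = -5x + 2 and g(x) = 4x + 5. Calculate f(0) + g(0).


f(0) = 2
g(0) = 5
Sum = 7

7


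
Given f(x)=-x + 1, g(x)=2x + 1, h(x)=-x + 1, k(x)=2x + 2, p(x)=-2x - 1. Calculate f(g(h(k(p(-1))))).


p(-1) = 1
k(1) = 4
h(4) = -3
g(-3) = -5
f(-5) = 6

6


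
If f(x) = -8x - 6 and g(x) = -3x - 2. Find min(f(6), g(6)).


f(6) = -54
g(6) = -20
min = -54

-54


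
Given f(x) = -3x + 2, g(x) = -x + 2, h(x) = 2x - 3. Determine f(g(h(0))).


h(0) = -3
g(-3) = 5
f(5) = -13

-13


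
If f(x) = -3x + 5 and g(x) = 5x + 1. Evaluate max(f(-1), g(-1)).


f(-1) = 8
g(-1) = -4
max = 8

8


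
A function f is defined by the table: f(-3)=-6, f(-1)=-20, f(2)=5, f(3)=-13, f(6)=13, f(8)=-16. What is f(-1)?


Reading from the table at x = -1

-20


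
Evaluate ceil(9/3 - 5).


9/3 = 3
3 - 5 = -2
ceil(-2) = -2

-2


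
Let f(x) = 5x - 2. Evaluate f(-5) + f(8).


f(-5) = -27
f(8) = 38
Sum = 11

11


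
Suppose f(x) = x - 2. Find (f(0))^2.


f(0) = -2
(-2)^2 = 4

4


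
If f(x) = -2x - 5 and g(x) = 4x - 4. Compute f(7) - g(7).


-43


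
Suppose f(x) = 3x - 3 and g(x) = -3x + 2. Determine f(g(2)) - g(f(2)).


f(g(2)) = -15
g(f(2)) = -7
Difference = -8

-8


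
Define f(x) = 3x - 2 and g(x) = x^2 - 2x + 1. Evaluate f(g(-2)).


g(-2) = 9
f(9) = 25

25


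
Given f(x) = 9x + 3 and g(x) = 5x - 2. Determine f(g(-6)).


g(-6) = -32
f(-32) = -285

-285


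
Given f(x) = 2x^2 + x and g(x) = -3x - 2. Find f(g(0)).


g(0) = -2
f(-2) = 2*(-2)^2 + 1*(-2) = 6

6


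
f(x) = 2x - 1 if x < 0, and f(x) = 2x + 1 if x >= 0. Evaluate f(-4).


-4 satisfies x < 0
f(-4) = -9

-9


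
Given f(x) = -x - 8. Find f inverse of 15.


Solve -x - 8 = 15
x = (15 + 8) / (-1) = -23

-23


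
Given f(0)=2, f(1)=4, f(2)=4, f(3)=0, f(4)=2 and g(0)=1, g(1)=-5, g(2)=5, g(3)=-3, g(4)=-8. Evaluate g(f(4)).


f(4) = 2
g(2) = 5

5


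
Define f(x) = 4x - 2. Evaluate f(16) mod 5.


f(16) = 62
62 mod 5 = 2

2


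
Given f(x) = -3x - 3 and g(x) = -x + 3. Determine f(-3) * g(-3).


36


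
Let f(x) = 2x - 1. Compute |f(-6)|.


f(-6) = -13
|-13| = 13

13


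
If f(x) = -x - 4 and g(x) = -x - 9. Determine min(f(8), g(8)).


f(8) = -12
g(8) = -17
min = -17

-17


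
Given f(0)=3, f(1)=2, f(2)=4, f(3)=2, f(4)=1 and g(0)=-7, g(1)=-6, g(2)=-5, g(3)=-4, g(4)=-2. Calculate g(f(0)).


f(0) = 3
g(3) = -4

-4


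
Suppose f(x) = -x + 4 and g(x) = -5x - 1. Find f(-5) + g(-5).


f(-5) = 9
g(-5) = 24
Sum = 33

33


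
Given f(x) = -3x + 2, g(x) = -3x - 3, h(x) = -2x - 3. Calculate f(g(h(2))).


h(2) = -7
g(-7) = 18
f(18) = -52

-52


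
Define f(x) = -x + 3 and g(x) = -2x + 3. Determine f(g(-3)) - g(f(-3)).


f(g(-3)) = -6
g(f(-3)) = -9
Difference = 3

3


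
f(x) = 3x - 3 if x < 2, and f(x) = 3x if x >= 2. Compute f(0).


0 satisfies x < 2
f(0) = -3

-3


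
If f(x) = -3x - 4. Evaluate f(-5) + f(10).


-23


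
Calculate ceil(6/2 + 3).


6/2 = 3
3 + 3 = 6
ceil(6) = 6

6


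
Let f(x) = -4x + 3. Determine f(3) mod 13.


4


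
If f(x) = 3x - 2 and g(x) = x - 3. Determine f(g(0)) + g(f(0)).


-16


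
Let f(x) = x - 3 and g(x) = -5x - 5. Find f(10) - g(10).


f(10) = 7
g(10) = -55
Difference = 62

62


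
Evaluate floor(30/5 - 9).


30/5 = 6
6 - 9 = -3
floor(-3) = -3

-3


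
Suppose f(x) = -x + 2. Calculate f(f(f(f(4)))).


f(4) = -2
f(-2) = 4
f(4) = -2
f(-2) = 4

4


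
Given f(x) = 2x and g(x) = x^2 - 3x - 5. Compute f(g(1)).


-14


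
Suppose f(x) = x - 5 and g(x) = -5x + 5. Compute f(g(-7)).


35


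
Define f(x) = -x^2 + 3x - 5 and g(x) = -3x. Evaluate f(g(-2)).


-23


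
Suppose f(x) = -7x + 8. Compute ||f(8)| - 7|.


f(8) = -48
|-48| = 48
|48 - 7| = 41

41


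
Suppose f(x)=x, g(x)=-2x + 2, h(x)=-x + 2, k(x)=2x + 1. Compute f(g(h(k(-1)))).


k(-1) = -1
h(-1) = 3
g(3) = -4
f(-4) = -4

-4


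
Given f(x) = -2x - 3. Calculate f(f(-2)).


f(-2) = 1
f(1) = -5

-5


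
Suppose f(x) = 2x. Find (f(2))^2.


f(2) = 4
(4)^2 = 16

16


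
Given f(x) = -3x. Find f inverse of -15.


Solve -3x = -15
x = (-15) / (-3) = 5

5


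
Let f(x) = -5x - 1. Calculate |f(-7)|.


f(-7) = 34
|34| = 34

34


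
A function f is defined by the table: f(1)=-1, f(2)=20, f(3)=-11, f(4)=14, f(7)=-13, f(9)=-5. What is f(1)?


Reading from the table at x = 1

-1


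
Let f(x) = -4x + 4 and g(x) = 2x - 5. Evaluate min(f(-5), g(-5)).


f(-5) = 24
g(-5) = -15
min = -15

-15


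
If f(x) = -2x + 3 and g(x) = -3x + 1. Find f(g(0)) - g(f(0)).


f(g(0)) = 1
g(f(0)) = -8
Difference = 9

9


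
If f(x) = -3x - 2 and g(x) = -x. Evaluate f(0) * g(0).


f(0) = -2
g(0) = 0
Product = 0

0


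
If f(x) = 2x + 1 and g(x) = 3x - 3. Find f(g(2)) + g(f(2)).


f(g(2)) = 7
g(f(2)) = 12
Sum = 19

19


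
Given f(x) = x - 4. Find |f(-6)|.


10


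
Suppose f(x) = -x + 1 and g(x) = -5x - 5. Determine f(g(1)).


11


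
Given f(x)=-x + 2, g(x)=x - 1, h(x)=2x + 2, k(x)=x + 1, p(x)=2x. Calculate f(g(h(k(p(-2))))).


p(-2) = -4
k(-4) = -3
h(-3) = -4
g(-4) = -5
f(-5) = 7

7


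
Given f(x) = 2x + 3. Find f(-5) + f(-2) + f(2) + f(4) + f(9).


f(-5) = -7
f(-2) = -1
f(2) = 7
f(4) = 11
f(9) = 21
Sum = 31

31


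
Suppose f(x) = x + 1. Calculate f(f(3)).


f(3) = 4
f(4) = 5

5


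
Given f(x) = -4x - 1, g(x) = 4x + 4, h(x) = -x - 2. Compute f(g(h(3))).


h(3) = -5
g(-5) = -16
f(-16) = 63

63


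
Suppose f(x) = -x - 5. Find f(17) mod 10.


8


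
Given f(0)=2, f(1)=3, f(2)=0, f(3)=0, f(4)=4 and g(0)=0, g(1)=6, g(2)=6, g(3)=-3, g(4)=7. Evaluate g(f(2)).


f(2) = 0
g(0) = 0

0


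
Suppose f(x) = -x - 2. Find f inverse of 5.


Solve -x - 2 = 5
x = (5 + 2) / (-1) = -7

-7


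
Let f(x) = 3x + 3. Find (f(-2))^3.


f(-2) = -3
(-3)^3 = -27

-27


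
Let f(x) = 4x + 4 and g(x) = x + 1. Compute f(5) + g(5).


f(5) = 24
g(5) = 6
Sum = 30

30


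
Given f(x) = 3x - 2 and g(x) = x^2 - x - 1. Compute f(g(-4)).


55


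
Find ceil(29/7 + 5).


29/7 = 4.1429
4.1429 + 5 = 9.1429
ceil(9.1429) = 10

10


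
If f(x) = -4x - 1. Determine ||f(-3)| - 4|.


f(-3) = 11
|11| = 11
|11 - 4| = 7

7


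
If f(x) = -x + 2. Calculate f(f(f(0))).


f(0) = 2
f(2) = 0
f(0) = 2

2


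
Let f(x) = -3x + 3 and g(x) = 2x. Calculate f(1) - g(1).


-2


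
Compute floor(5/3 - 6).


5/3 = 1.6667
1.6667 - 6 = -4.3333
floor(-4.3333) = -5

-5


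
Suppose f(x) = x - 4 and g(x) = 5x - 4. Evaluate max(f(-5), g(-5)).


-9


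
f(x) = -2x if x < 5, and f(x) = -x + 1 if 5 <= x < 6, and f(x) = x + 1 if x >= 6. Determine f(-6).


-6 satisfies x < 5
f(-6) = 12

12


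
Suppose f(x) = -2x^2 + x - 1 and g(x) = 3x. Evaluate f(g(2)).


g(2) = 6
f(6) = (-2)*(6)^2 + 1*(6) - 1 = -67

-67


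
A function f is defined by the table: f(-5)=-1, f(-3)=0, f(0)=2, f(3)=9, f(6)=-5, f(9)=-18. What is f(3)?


Reading from the table at x = 3

9


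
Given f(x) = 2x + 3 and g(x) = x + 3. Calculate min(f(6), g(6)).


f(6) = 15
g(6) = 9
min = 9

9


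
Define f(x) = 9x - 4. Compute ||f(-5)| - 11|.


f(-5) = -49
|-49| = 49
|49 - 11| = 38

38


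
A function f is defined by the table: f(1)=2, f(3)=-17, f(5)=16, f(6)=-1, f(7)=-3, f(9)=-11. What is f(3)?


Reading from the table at x = 3

-17


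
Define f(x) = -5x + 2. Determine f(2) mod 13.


f(2) = -8
-8 mod 13 = 5

5


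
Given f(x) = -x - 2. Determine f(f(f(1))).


-3


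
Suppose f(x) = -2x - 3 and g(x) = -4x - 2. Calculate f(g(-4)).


g(-4) = 14
f(14) = -31

-31


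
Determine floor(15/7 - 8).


15/7 = 2.1429
2.1429 - 8 = -5.8571
floor(-5.8571) = -6

-6


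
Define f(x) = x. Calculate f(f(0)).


f(0) = 0
f(0) = 0

0


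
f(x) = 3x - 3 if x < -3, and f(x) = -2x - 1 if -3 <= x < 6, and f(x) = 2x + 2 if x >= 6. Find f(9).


9 satisfies x >= 6
f(9) = 20

20


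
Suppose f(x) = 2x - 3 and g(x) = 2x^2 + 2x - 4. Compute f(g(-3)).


g(-3) = 8
f(8) = 13

13


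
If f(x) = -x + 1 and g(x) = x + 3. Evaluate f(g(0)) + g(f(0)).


2


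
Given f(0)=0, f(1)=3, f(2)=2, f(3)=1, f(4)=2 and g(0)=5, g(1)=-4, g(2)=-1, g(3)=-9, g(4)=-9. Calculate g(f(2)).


f(2) = 2
g(2) = -1

-1


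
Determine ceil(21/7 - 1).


21/7 = 3
3 - 1 = 2
ceil(2) = 2

2


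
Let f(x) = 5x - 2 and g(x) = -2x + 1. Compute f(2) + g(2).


f(2) = 8
g(2) = -3
Sum = 5

5


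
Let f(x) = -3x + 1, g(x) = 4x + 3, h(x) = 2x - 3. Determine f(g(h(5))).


h(5) = 7
g(7) = 31
f(31) = -92

-92


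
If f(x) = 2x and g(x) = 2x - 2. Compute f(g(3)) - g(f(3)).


f(g(3)) = 8
g(f(3)) = 10
Difference = -2

-2


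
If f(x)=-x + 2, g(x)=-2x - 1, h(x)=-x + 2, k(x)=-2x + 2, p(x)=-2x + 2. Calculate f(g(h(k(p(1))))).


p(1) = 0
k(0) = 2
h(2) = 0
g(0) = -1
f(-1) = 3

3


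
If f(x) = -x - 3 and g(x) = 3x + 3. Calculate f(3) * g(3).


f(3) = -6
g(3) = 12
Product = -72

-72


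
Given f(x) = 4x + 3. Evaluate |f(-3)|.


f(-3) = -9
|-9| = 9

9


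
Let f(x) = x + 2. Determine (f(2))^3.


64


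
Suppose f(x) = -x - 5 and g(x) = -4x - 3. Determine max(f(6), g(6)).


f(6) = -11
g(6) = -27
max = -11

-11


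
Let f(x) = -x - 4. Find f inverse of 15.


Solve -x - 4 = 15
x = (15 + 4) / (-1) = -19

-19


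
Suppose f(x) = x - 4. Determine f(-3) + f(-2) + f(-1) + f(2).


f(-3) = -7
f(-2) = -6
f(-1) = -5
f(2) = -2
Sum = -20

-20


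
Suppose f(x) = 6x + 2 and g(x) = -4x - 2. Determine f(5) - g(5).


f(5) = 32
g(5) = -22
Difference = 54

54


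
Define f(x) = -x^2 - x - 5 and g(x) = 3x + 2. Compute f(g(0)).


g(0) = 2
f(2) = (-1)*(2)^2 - 1*(2) - 5 = -11

-11


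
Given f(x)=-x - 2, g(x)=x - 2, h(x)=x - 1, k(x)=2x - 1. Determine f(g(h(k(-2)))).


k(-2) = -5
h(-5) = -6
g(-6) = -8
f(-8) = 6

6


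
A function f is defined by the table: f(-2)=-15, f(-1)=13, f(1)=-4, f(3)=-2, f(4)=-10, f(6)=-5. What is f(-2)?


-15


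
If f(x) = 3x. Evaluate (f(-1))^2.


9


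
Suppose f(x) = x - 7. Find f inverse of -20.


Solve x - 7 = -20
x = (-20 + 7) / 1 = -13

-13


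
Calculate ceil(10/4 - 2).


10/4 = 2.5
2.5 - 2 = 0.5
ceil(0.5) = 1

1


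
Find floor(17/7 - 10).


17/7 = 2.4286
2.4286 - 10 = -7.5714
floor(-7.5714) = -8

-8


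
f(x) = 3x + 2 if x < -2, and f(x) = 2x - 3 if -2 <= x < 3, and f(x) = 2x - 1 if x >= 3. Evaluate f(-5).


-5 satisfies x < -2
f(-5) = -13

-13


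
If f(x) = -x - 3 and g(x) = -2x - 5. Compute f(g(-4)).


g(-4) = 3
f(3) = -6

-6


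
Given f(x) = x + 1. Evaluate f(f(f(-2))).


1


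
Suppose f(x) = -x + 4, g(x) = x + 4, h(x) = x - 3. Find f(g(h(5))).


h(5) = 2
g(2) = 6
f(6) = -2

-2


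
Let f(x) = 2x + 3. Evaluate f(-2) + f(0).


f(-2) = -1
f(0) = 3
Sum = 2

2


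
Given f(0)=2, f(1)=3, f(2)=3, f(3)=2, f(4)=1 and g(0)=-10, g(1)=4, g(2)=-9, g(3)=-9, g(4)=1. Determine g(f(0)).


f(0) = 2
g(2) = -9

-9


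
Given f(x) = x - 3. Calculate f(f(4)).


f(4) = 1
f(1) = -2

-2


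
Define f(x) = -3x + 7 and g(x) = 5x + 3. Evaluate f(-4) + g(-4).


f(-4) = 19
g(-4) = -17
Sum = 2

2


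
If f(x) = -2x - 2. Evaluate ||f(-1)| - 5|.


f(-1) = 0
|0| = 0
|0 - 5| = 5

5


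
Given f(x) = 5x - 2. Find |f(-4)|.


f(-4) = -22
|-22| = 22

22


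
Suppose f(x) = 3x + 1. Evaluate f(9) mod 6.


4


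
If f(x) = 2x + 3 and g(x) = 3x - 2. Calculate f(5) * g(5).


f(5) = 13
g(5) = 13
Product = 169

169


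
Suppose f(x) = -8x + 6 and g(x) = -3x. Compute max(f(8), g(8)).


f(8) = -58
g(8) = -24
max = -24

-24


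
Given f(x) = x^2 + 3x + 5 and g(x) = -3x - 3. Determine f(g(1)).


23


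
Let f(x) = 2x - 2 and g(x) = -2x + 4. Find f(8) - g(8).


26


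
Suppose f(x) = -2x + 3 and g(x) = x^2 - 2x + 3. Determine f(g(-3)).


g(-3) = 18
f(18) = -33

-33


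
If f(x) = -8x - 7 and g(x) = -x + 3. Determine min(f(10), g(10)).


f(10) = -87
g(10) = -7
min = -87

-87


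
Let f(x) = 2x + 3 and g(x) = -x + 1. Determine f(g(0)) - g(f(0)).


7


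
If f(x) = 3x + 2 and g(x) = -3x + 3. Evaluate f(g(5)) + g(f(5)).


-82


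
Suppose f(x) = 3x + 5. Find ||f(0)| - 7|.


f(0) = 5
|5| = 5
|5 - 7| = 2

2


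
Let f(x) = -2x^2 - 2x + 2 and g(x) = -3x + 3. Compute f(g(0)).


g(0) = 3
f(3) = (-2)*(3)^2 - 2*(3) + 2 = -22

-22


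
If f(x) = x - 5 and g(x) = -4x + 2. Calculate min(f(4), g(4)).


f(4) = -1
g(4) = -14
min = -14

-14


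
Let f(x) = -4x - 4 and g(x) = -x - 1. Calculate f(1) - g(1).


-6


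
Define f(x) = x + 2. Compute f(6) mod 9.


8


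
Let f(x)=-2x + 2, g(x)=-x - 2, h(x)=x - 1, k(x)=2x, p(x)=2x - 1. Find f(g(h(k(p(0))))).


0


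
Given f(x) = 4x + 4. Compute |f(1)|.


f(1) = 8
|8| = 8

8


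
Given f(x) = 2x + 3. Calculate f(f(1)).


f(1) = 5
f(5) = 13

13


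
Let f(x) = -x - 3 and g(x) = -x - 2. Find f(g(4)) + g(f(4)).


f(g(4)) = 3
g(f(4)) = 5
Sum = 8

8


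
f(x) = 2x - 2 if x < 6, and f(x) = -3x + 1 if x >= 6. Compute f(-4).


-4 satisfies x < 6
f(-4) = -10

-10


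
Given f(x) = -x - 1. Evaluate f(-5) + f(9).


f(-5) = 4
f(9) = -10
Sum = -6

-6


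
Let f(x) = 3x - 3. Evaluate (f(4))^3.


f(4) = 9
(9)^3 = 729

729


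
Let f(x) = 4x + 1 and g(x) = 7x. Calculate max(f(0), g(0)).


f(0) = 1
g(0) = 0
max = 1

1


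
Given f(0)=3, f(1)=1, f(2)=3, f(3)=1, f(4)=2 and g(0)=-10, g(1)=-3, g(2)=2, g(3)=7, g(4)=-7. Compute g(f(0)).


f(0) = 3
g(3) = 7

7


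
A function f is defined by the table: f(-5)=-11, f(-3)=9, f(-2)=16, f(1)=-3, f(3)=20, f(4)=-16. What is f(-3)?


9


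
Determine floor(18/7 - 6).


18/7 = 2.5714
2.5714 - 6 = -3.4286
floor(-3.4286) = -4

-4


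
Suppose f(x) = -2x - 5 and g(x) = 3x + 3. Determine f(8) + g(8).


6


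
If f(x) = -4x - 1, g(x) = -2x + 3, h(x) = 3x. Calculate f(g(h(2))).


h(2) = 6
g(6) = -9
f(-9) = 35

35


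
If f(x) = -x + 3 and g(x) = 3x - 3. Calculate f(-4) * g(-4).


f(-4) = 7
g(-4) = -15
Product = -105

-105


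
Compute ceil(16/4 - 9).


16/4 = 4
4 - 9 = -5
ceil(-5) = -5

-5


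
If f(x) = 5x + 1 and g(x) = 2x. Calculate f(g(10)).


g(10) = 20
f(20) = 101

101


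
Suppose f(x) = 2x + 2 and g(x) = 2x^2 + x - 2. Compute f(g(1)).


4


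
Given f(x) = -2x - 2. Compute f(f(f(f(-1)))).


-6


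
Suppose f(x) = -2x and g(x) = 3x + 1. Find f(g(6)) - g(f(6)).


-3


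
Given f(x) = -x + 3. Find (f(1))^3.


f(1) = 2
(2)^3 = 8

8


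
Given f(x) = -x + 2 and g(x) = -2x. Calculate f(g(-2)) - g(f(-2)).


f(g(-2)) = -2
g(f(-2)) = -8
Difference = 6

6


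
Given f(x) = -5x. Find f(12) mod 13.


f(12) = -60
-60 mod 13 = 5

5


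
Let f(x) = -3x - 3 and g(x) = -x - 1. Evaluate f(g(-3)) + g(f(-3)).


f(g(-3)) = -9
g(f(-3)) = -7
Sum = -16

-16


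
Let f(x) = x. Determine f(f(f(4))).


4


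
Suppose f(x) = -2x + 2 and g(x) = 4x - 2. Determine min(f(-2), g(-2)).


f(-2) = 6
g(-2) = -10
min = -10

-10


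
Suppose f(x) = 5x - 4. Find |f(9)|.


f(9) = 41
|41| = 41

41


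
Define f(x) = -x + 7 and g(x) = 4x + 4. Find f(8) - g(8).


f(8) = -1
g(8) = 36
Difference = -37

-37


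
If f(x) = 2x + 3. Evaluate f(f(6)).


f(6) = 15
f(15) = 33

33


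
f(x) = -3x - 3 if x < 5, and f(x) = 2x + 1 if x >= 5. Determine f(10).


10 satisfies x >= 5
f(10) = 21

21


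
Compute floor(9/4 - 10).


9/4 = 2.25
2.25 - 10 = -7.75
floor(-7.75) = -8

-8


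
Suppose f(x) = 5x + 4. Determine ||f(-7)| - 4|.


f(-7) = -31
|-31| = 31
|31 - 4| = 27

27


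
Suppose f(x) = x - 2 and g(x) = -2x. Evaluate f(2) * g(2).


f(2) = 0
g(2) = -4
Product = 0

0


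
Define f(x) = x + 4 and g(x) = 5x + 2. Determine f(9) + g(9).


f(9) = 13
g(9) = 47
Sum = 60

60


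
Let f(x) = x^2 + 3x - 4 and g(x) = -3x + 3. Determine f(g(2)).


g(2) = -3
f(-3) = 1*(-3)^2 + 3*(-3) - 4 = -4

-4


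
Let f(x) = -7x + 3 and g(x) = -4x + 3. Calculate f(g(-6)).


g(-6) = 27
f(27) = -186

-186


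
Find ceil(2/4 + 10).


2/4 = 0.5
0.5 + 10 = 10.5
ceil(10.5) = 11

11


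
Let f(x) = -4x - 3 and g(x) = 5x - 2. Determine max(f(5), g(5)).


f(5) = -23
g(5) = 23
max = 23

23


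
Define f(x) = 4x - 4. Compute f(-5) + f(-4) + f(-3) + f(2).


f(-5) = -24
f(-4) = -20
f(-3) = -16
f(2) = 4
Sum = -56

-56


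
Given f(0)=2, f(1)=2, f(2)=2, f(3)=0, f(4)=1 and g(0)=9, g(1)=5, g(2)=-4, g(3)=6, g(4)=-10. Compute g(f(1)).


f(1) = 2
g(2) = -4

-4


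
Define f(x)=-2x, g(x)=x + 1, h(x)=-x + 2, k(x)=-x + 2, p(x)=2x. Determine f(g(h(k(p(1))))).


p(1) = 2
k(2) = 0
h(0) = 2
g(2) = 3
f(3) = -6

-6


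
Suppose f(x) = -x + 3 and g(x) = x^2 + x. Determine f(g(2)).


-3


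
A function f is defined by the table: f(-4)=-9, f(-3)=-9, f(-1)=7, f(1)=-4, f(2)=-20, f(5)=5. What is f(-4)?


Reading from the table at x = -4

-9


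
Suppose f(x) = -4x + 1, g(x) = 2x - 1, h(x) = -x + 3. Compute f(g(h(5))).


h(5) = -2
g(-2) = -5
f(-5) = 21

21


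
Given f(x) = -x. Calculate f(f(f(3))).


-3


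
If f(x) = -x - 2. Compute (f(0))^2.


4


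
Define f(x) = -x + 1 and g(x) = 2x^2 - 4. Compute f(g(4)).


g(4) = 28
f(28) = -27

-27


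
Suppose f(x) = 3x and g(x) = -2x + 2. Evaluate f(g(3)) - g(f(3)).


f(g(3)) = -12
g(f(3)) = -16
Difference = 4

4


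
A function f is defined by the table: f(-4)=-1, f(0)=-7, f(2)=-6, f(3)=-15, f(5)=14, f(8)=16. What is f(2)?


-6


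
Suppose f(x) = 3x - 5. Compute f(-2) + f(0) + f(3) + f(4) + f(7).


f(-2) = -11
f(0) = -5
f(3) = 4
f(4) = 7
f(7) = 16
Sum = 11

11


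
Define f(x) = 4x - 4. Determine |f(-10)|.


f(-10) = -44
|-44| = 44

44


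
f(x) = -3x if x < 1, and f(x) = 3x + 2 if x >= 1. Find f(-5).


-5 satisfies x < 1
f(-5) = 15

15


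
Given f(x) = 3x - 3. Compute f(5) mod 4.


0


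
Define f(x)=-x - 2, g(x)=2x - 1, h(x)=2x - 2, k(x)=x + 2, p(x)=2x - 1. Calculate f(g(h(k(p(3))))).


p(3) = 5
k(5) = 7
h(7) = 12
g(12) = 23
f(23) = -25

-25


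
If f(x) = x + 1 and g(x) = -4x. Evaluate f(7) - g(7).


f(7) = 8
g(7) = -28
Difference = 36

36


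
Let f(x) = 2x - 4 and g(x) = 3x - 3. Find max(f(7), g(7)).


f(7) = 10
g(7) = 18
max = 18

18


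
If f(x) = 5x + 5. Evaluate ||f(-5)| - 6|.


f(-5) = -20
|-20| = 20
|20 - 6| = 14

14


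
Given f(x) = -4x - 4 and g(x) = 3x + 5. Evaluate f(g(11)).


g(11) = 38
f(38) = -156

-156


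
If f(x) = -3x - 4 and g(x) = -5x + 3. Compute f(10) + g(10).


-81


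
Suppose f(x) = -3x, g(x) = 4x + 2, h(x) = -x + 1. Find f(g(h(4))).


h(4) = -3
g(-3) = -10
f(-10) = 30

30


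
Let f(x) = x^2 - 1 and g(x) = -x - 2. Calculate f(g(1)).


g(1) = -3
f(-3) = 1*(-3)^2 - 1 = 8

8


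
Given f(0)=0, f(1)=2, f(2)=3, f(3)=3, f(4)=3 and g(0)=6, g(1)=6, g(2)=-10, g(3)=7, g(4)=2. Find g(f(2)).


f(2) = 3
g(3) = 7

7


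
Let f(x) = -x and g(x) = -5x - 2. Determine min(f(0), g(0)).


f(0) = 0
g(0) = -2
min = -2

-2


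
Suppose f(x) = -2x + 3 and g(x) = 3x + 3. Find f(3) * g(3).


f(3) = -3
g(3) = 12
Product = -36

-36


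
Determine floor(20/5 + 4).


20/5 = 4
4 + 4 = 8
floor(8) = 8

8


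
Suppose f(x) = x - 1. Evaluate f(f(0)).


f(0) = -1
f(-1) = -2

-2


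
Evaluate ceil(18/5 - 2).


18/5 = 3.6
3.6 - 2 = 1.6
ceil(1.6) = 2

2


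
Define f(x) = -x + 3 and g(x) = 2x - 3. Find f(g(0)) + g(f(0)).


f(g(0)) = 6
g(f(0)) = 3
Sum = 9

9


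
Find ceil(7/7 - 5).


7/7 = 1
1 - 5 = -4
ceil(-4) = -4

-4


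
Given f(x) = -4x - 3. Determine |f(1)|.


7


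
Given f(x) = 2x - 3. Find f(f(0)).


f(0) = -3
f(-3) = -9

-9


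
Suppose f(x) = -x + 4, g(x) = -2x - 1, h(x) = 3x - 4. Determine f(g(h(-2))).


h(-2) = -10
g(-10) = 19
f(19) = -15

-15


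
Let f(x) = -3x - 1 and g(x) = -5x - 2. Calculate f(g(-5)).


g(-5) = 23
f(23) = -70

-70


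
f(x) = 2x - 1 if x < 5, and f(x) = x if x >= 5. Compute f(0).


0 satisfies x < 5
f(0) = -1

-1


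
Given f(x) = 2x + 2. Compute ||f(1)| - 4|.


f(1) = 4
|4| = 4
|4 - 4| = 0

0


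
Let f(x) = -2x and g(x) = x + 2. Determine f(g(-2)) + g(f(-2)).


f(g(-2)) = 0
g(f(-2)) = 6
Sum = 6

6


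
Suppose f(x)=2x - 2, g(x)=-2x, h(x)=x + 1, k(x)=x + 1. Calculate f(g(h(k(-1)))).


k(-1) = 0
h(0) = 1
g(1) = -2
f(-2) = -6

-6


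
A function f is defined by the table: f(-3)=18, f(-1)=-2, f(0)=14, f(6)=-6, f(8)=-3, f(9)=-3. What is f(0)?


Reading from the table at x = 0

14


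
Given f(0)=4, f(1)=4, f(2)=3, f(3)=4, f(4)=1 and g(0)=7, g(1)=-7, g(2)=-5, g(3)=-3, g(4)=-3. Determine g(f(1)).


-3


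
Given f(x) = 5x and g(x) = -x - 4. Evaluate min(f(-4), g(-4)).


f(-4) = -20
g(-4) = 0
min = -20

-20


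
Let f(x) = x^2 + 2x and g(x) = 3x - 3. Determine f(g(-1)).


g(-1) = -6
f(-6) = 1*(-6)^2 + 2*(-6) = 24

24


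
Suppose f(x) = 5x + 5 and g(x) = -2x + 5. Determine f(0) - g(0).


f(0) = 5
g(0) = 5
Difference = 0

0


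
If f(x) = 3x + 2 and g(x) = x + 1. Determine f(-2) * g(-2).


f(-2) = -4
g(-2) = -1
Product = 4

4


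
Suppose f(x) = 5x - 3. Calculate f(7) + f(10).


79


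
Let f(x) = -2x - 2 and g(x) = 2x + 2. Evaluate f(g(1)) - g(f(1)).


f(g(1)) = -10
g(f(1)) = -6
Difference = -4

-4


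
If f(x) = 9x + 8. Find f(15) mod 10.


3


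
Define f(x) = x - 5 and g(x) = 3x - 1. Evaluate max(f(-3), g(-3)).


f(-3) = -8
g(-3) = -10
max = -8

-8


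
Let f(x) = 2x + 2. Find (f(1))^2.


16


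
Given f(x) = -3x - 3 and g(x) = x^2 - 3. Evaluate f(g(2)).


g(2) = 1
f(1) = -6

-6


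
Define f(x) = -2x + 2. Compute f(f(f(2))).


f(2) = -2
f(-2) = 6
f(6) = -10

-10


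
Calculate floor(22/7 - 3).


22/7 = 3.1429
3.1429 - 3 = 0.1429
floor(0.1429) = 0

0


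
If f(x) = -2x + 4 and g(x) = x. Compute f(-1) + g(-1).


f(-1) = 6
g(-1) = -1
Sum = 5

5


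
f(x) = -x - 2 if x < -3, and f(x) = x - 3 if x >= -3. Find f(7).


4


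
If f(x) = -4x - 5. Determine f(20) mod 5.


f(20) = -85
-85 mod 5 = 0

0


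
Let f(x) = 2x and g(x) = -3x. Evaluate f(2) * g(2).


f(2) = 4
g(2) = -6
Product = -24

-24


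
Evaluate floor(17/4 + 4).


17/4 = 4.25
4.25 + 4 = 8.25
floor(8.25) = 8

8


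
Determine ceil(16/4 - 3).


1


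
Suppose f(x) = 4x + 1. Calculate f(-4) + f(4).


f(-4) = -15
f(4) = 17
Sum = 2

2


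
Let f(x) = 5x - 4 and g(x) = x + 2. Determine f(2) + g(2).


f(2) = 6
g(2) = 4
Sum = 10

10


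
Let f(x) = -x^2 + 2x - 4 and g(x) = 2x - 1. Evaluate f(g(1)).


g(1) = 1
f(1) = (-1)*(1)^2 + 2*(1) - 4 = -3

-3


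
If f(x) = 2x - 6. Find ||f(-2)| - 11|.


f(-2) = -10
|-10| = 10
|10 - 11| = 1

1


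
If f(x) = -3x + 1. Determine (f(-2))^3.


f(-2) = 7
(7)^3 = 343

343


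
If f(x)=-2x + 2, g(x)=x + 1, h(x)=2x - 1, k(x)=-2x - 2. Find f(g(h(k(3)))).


k(3) = -8
h(-8) = -17
g(-17) = -16
f(-16) = 34

34


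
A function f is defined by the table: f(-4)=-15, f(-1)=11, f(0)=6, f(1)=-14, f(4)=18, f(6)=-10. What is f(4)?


Reading from the table at x = 4

18


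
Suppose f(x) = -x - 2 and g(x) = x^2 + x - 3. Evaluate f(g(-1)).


g(-1) = -3
f(-3) = 1

1


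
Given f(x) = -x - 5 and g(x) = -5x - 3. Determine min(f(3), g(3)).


-18


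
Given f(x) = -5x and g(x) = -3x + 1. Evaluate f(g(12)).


g(12) = -35
f(-35) = 175

175


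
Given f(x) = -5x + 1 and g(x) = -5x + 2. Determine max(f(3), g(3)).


f(3) = -14
g(3) = -13
max = -13

-13


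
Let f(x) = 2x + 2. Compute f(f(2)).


14


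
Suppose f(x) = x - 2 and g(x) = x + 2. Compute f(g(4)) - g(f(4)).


f(g(4)) = 4
g(f(4)) = 4
Difference = 0

0


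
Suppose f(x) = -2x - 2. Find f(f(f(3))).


f(3) = -8
f(-8) = 14
f(14) = -30

-30


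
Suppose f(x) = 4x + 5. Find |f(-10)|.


f(-10) = -35
|-35| = 35

35


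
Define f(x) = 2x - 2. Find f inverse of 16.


Solve 2x - 2 = 16
x = (16 + 2) / 2 = 9

9


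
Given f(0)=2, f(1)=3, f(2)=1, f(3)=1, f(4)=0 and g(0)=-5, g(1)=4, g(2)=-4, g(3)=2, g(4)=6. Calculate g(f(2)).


f(2) = 1
g(1) = 4

4


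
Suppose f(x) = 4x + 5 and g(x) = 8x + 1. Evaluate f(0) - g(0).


f(0) = 5
g(0) = 1
Difference = 4

4


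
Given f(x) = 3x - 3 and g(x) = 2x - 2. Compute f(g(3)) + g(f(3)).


f(g(3)) = 9
g(f(3)) = 10
Sum = 19

19


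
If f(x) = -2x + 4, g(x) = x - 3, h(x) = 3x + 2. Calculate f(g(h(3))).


h(3) = 11
g(11) = 8
f(8) = -12

-12


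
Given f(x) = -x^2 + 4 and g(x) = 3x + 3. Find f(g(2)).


g(2) = 9
f(9) = (-1)*(9)^2 + 4 = -77

-77


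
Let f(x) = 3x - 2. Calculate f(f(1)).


f(1) = 1
f(1) = 1

1


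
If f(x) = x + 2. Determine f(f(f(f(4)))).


12


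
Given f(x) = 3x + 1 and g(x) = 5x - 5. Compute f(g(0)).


-14


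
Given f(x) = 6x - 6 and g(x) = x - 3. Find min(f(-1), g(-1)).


f(-1) = -12
g(-1) = -4
min = -12

-12


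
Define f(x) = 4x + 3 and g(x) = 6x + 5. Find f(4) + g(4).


f(4) = 19
g(4) = 29
Sum = 48

48


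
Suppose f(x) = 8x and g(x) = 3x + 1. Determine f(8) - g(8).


f(8) = 64
g(8) = 25
Difference = 39

39
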